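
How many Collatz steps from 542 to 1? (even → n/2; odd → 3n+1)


542 → 271 → 814 → 407 → 1222 → 611 → 1834 → 917 → 2752 → 1376 → 688 → 344 → 172 → 86 → 43 → 130 → 65 → 196 → 98 → 49 → 148 → 74 → 37 → 112 → 56 → 28 → 14 → 7 → 22 → 11 → 34 → 17 → 52 → 26 → 13 → 40 → 20 → 10 → 5 → 16 → 8 → 4 → 2 → 1
Total steps = 43

43 steps


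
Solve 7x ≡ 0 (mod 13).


GCD(7, 13) = 1, unique solution
a^(-1) mod 13 = 2
x = 2 * 0 mod 13 = 0

x ≡ 0 (mod 13)


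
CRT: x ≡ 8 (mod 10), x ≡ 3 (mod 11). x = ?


M = 10*11 = 110
M1 = M/10 = 11, M2 = M/11 = 10
M1^(-1) mod 10 = 1, M2^(-1) mod 11 = 10
x = 8*11*1 + 3*10*10 = 388
388 mod 110 = 58
Check: 58 mod 10 = 8 ✓, 58 mod 11 = 3 ✓

x ≡ 58 (mod 110)


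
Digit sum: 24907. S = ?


2 + 4 + 9 + 0 + 7 = 22


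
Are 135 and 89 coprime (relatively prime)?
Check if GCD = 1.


Euclidean algorithm:
135 = 1 * 89 + 46
89 = 1 * 46 + 43
46 = 1 * 43 + 3
43 = 14 * 3 + 1
3 = 3 * 1 + 0
GCD(135, 89) = 1

Yes, coprime (GCD = 1)


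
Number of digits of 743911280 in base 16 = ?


743911280 in base 16 = 2C572F70
Number of digits = 8

8 digits (base 16)


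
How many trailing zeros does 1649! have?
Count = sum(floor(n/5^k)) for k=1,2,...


floor(1649/5) = 329
floor(1649/25) = 65
floor(1649/125) = 13
floor(1649/625) = 2
Total = 409

409 trailing zeros


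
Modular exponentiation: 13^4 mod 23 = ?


13^1 mod 23 = 13
13^2 mod 23 = 8
13^3 mod 23 = 12
13^4 mod 23 = 18


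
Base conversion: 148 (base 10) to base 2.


148 (base 10) = 148 (decimal)
148 (decimal) = 10010100 (base 2)


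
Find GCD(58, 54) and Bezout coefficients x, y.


Tabular extended Euclidean (each row: r = 58*s + 54*t):
r=58, s=1, t=0
r=54, s=0, t=1
q=1: r=4, s=1, t=-1   [58*(1) + 54*(-1) = 4]
q=13: r=2, s=-13, t=14   [58*(-13) + 54*(14) = 2]
q=2: r=0, s=27, t=-29   [58*(27) + 54*(-29) = 0]
GCD = 2; from the row with r=2: x=-13, y=14
Check: 58*(-13) + 54*(14) = -754 + 756 = 2

GCD = 2, x = -13, y = 14


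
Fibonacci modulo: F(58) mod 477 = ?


F(k) mod 477 for k=1..58:
1, 1, 2, 3, 5, 8, 13, 21, 34, 55, 89, 144, 233, 377, 133, 33, 166, 199, 365, 87, 452, 62, 37, 99, 136, 235, 371, 129, 23, 152, 175, 327, 25, 352, 377, 252, 152, 404, 79, 6, 85, 91, 176, 267, 443, 233, 199, 432, 154, 109, 263, 372, 158, 53, 211, 264, 475, 262
F(58) mod 477 = 262


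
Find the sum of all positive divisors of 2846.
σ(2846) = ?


Divisors of 2846: 1, 2, 1423, 2846
Sum = 1 + 2 + 1423 + 2846 = 4272

σ(2846) = 4272


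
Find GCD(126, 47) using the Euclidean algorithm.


126 = 2 * 47 + 32
47 = 1 * 32 + 15
32 = 2 * 15 + 2
15 = 7 * 2 + 1
2 = 2 * 1 + 0
GCD = 1


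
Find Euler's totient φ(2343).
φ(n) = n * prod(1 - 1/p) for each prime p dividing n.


2343 = 3 × 11 × 71
Prime factors: 3, 11, 71
φ(2343) = 2343 × (1-1/3) × (1-1/11) × (1-1/71)
= 2343 × 2/3 × 10/11 × 70/71 = 1400

φ(2343) = 1400


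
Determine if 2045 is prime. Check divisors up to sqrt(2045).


2045 / 5 = 409 (exact division)
2045 is NOT prime.

No, 2045 is not prime


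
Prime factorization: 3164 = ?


3164 / 2 = 1582
1582 / 2 = 791
791 / 7 = 113
113 / 113 = 1
3164 = 2^2 × 7 × 113


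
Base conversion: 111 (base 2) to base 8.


111 (base 2) = 7 (decimal)
7 (decimal) = 7 (base 8)


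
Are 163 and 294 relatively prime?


Euclidean algorithm:
294 = 1 * 163 + 131
163 = 1 * 131 + 32
131 = 4 * 32 + 3
32 = 10 * 3 + 2
3 = 1 * 2 + 1
2 = 2 * 1 + 0
GCD(163, 294) = 1

Yes, coprime (GCD = 1)


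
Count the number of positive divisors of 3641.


3641 = 11^1 × 331^1
d(3641) = (1+1) × (1+1) = 4

4 divisors


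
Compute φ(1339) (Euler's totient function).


1339 = 13 × 103
Prime factors: 13, 103
φ(1339) = 1339 × (1-1/13) × (1-1/103)
= 1339 × 12/13 × 102/103 = 1224

φ(1339) = 1224


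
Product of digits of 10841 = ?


1 × 0 × 8 × 4 × 1 = 0


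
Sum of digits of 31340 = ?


3 + 1 + 3 + 4 + 0 = 11


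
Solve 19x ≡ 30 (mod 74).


GCD(19, 74) = 1, unique solution
a^(-1) mod 74 = 39
x = 39 * 30 mod 74 = 60

x ≡ 60 (mod 74)


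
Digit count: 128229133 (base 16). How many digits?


128229133 in base 16 = 7A49F0D
Number of digits = 7

7 digits (base 16)


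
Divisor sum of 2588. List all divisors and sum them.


Divisors of 2588: 1, 2, 4, 647, 1294, 2588
Sum = 1 + 2 + 4 + 647 + 1294 + 2588 = 4536

σ(2588) = 4536


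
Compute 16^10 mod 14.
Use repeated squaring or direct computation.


16^1 mod 14 = 2
16^2 mod 14 = 4
16^3 mod 14 = 8
16^4 mod 14 = 2
16^5 mod 14 = 4
16^6 mod 14 = 8
16^7 mod 14 = 2
16^8 mod 14 = 4
16^9 mod 14 = 8
16^10 mod 14 = 2


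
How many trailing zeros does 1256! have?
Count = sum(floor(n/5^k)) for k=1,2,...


floor(1256/5) = 251
floor(1256/25) = 50
floor(1256/125) = 10
floor(1256/625) = 2
Total = 313

313 trailing zeros


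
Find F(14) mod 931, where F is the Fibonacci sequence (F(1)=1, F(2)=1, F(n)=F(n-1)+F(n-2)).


F(k) mod 931 for k=1..14:
1, 1, 2, 3, 5, 8, 13, 21, 34, 55, 89, 144, 233, 377
F(14) mod 931 = 377


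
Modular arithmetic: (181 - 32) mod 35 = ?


181 - 32 = 149
149 mod 35 = 9


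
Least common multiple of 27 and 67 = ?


GCD(27, 67) = 1
LCM = 27*67/1 = 1809/1 = 1809

LCM = 1809


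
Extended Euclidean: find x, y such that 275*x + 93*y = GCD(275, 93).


Tabular extended Euclidean (each row: r = 275*s + 93*t):
r=275, s=1, t=0
r=93, s=0, t=1
q=2: r=89, s=1, t=-2   [275*(1) + 93*(-2) = 89]
q=1: r=4, s=-1, t=3   [275*(-1) + 93*(3) = 4]
q=22: r=1, s=23, t=-68   [275*(23) + 93*(-68) = 1]
q=4: r=0, s=-93, t=275   [275*(-93) + 93*(275) = 0]
GCD = 1; from the row with r=1: x=23, y=-68
Check: 275*(23) + 93*(-68) = 6325 - 6324 = 1

GCD = 1, x = 23, y = -68


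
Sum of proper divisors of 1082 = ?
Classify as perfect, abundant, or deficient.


Proper divisors: 1, 2, 541
Sum = 1 + 2 + 541 = 544
544 < 1082 → deficient

s(1082) = 544 (deficient)


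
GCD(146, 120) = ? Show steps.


146 = 1 * 120 + 26
120 = 4 * 26 + 16
26 = 1 * 16 + 10
16 = 1 * 10 + 6
10 = 1 * 6 + 4
6 = 1 * 4 + 2
4 = 2 * 2 + 0
GCD = 2


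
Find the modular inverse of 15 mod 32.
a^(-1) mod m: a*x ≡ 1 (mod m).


Use the extended Euclidean algorithm on (32, 15); each row r = 32*s + 15*t:
r=32, s=1, t=0
r=15, s=0, t=1
q=2: r=2, s=1, t=-2   [32*(1) + 15*(-2) = 2]
q=7: r=1, s=-7, t=15   [32*(-7) + 15*(15) = 1]
q=2: r=0, s=15, t=-32   [32*(15) + 15*(-32) = 0]
GCD = 1 with t = 15, so 15*(15) ≡ 1 (mod 32)
Inverse = 15 mod 32 = 15
Check: 15 * 15 = 225 ≡ 1 (mod 32)

15^(-1) ≡ 15 (mod 32)


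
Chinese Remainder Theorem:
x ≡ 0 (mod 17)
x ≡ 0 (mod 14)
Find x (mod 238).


M = 17*14 = 238
M1 = M/17 = 14, M2 = M/14 = 17
M1^(-1) mod 17 = 11, M2^(-1) mod 14 = 5
x = 0*14*11 + 0*17*5 = 0
0 mod 238 = 0
Check: 0 mod 17 = 0 ✓, 0 mod 14 = 0 ✓

x ≡ 0 (mod 238)


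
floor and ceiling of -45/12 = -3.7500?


-45/12 = -3.7500
floor = -4
ceil = -3

floor = -4, ceil = -3


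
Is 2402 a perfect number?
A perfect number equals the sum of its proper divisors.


Proper divisors of 2402: 1, 2, 1201
Sum = 1 + 2 + 1201 = 1204

No, 2402 is not perfect (1204 ≠ 2402)


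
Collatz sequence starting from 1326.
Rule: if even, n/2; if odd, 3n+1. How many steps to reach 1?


1326 → 663 → 1990 → 995 → 2986 → 1493 → 4480 → 2240 → 1120 → 560 → 280 → 140 → 70 → 35 → 106 → 53 → 160 → 80 → 40 → 20 → 10 → 5 → 16 → 8 → 4 → 2 → 1
Total steps = 26

26 steps


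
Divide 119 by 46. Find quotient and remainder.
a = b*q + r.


119 = 46 * 2 + 27
Check: 92 + 27 = 119

q = 2, r = 27


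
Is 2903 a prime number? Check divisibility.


Check divisors up to sqrt(2903) = 53.8795
No divisors found.
2903 is prime.

Yes, 2903 is prime


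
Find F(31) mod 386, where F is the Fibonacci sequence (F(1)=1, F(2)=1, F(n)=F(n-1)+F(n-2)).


F(k) mod 386 for k=1..31:
1, 1, 2, 3, 5, 8, 13, 21, 34, 55, 89, 144, 233, 377, 224, 215, 53, 268, 321, 203, 138, 341, 93, 48, 141, 189, 330, 133, 77, 210, 287
F(31) mod 386 = 287


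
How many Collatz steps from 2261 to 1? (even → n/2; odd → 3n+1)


2261 → 6784 → 3392 → 1696 → 848 → 424 → 212 → 106 → 53 → 160 → 80 → 40 → 20 → 10 → 5 → 16 → 8 → 4 → 2 → 1
Total steps = 19

19 steps


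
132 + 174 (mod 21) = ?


132 + 174 = 306
306 mod 21 = 12


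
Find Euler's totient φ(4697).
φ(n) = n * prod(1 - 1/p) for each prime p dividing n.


4697 = 7 × 11 × 61
Prime factors: 7, 11, 61
φ(4697) = 4697 × (1-1/7) × (1-1/11) × (1-1/61)
= 4697 × 6/7 × 10/11 × 60/61 = 3600

φ(4697) = 3600


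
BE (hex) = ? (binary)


BE (base 16) = 190 (decimal)
190 (decimal) = 10111110 (base 2)


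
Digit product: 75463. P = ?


7 × 5 × 4 × 6 × 3 = 2520


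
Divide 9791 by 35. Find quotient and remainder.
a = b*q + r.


9791 = 35 * 279 + 26
Check: 9765 + 26 = 9791

q = 279, r = 26


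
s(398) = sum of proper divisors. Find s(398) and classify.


Proper divisors: 1, 2, 199
Sum = 1 + 2 + 199 = 202
202 < 398 → deficient

s(398) = 202 (deficient)


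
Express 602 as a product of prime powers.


602 / 2 = 301
301 / 7 = 43
43 / 43 = 1
602 = 2 × 7 × 43


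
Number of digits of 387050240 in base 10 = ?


387050240 has 9 digits in base 10
floor(log10(387050240)) + 1 = floor(8.5878) + 1 = 9

9 digits (base 10)


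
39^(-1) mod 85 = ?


Use the extended Euclidean algorithm on (85, 39); each row r = 85*s + 39*t:
r=85, s=1, t=0
r=39, s=0, t=1
q=2: r=7, s=1, t=-2   [85*(1) + 39*(-2) = 7]
q=5: r=4, s=-5, t=11   [85*(-5) + 39*(11) = 4]
q=1: r=3, s=6, t=-13   [85*(6) + 39*(-13) = 3]
q=1: r=1, s=-11, t=24   [85*(-11) + 39*(24) = 1]
q=3: r=0, s=39, t=-85   [85*(39) + 39*(-85) = 0]
GCD = 1 with t = 24, so 39*(24) ≡ 1 (mod 85)
Inverse = 24 mod 85 = 24
Check: 39 * 24 = 936 ≡ 1 (mod 85)

39^(-1) ≡ 24 (mod 85)


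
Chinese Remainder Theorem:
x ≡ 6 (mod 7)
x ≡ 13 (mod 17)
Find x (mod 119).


M = 7*17 = 119
M1 = M/7 = 17, M2 = M/17 = 7
M1^(-1) mod 7 = 5, M2^(-1) mod 17 = 5
x = 6*17*5 + 13*7*5 = 965
965 mod 119 = 13
Check: 13 mod 7 = 6 ✓, 13 mod 17 = 13 ✓

x ≡ 13 (mod 119)


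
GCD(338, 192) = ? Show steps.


338 = 1 * 192 + 146
192 = 1 * 146 + 46
146 = 3 * 46 + 8
46 = 5 * 8 + 6
8 = 1 * 6 + 2
6 = 3 * 2 + 0
GCD = 2


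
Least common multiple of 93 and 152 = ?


GCD(93, 152) = 1
LCM = 93*152/1 = 14136/1 = 14136

LCM = 14136


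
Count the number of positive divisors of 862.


862 = 2^1 × 431^1
d(862) = (1+1) × (1+1) = 4

4 divisors


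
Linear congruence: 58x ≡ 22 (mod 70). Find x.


GCD(58, 70) = 2 divides 22
Divide: 29x ≡ 11 (mod 35)
x ≡ 4 (mod 35)


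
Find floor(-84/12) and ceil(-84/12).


-84/12 = -7.0000
floor = -7
ceil = -7

floor = -7, ceil = -7


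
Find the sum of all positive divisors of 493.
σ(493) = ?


Divisors of 493: 1, 17, 29, 493
Sum = 1 + 17 + 29 + 493 = 540

σ(493) = 540


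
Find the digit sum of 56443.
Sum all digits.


5 + 6 + 4 + 4 + 3 = 22


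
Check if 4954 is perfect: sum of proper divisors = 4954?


Proper divisors of 4954: 1, 2, 2477
Sum = 1 + 2 + 2477 = 2480

No, 4954 is not perfect (2480 ≠ 4954)


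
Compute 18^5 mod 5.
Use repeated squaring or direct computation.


18^1 mod 5 = 3
18^2 mod 5 = 4
18^3 mod 5 = 2
18^4 mod 5 = 1
18^5 mod 5 = 3


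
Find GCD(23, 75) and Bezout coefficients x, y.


Tabular extended Euclidean (each row: r = 23*s + 75*t):
r=23, s=1, t=0
r=75, s=0, t=1
q=0: r=23, s=1, t=0   [23*(1) + 75*(0) = 23]
q=3: r=6, s=-3, t=1   [23*(-3) + 75*(1) = 6]
q=3: r=5, s=10, t=-3   [23*(10) + 75*(-3) = 5]
q=1: r=1, s=-13, t=4   [23*(-13) + 75*(4) = 1]
q=5: r=0, s=75, t=-23   [23*(75) + 75*(-23) = 0]
GCD = 1; from the row with r=1: x=-13, y=4
Check: 23*(-13) + 75*(4) = -299 + 300 = 1

GCD = 1, x = -13, y = 4


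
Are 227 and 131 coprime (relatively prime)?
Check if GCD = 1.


Euclidean algorithm:
227 = 1 * 131 + 96
131 = 1 * 96 + 35
96 = 2 * 35 + 26
35 = 1 * 26 + 9
26 = 2 * 9 + 8
9 = 1 * 8 + 1
8 = 8 * 1 + 0
GCD(227, 131) = 1

Yes, coprime (GCD = 1)


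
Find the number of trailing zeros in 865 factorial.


floor(865/5) = 173
floor(865/25) = 34
floor(865/125) = 6
floor(865/625) = 1
Total = 214

214 trailing zeros


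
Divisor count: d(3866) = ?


3866 = 2^1 × 1933^1
d(3866) = (1+1) × (1+1) = 4

4 divisors


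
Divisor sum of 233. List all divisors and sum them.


Divisors of 233: 1, 233
Sum = 1 + 233 = 234

σ(233) = 234


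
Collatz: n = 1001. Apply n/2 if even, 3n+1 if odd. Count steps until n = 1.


1001 → 3004 → 1502 → 751 → 2254 → 1127 → 3382 → 1691 → 5074 → 2537 → 7612 → 3806 → 1903 → 5710 → 2855 → 8566 → 4283 → 12850 → 6425 → 19276 → 9638 → 4819 → 14458 → 7229 → 21688 → 10844 → 5422 → 2711 → 8134 → 4067 → 12202 → 6101 → 18304 → 9152 → 4576 → 2288 → 1144 → 572 → 286 → 143 → 430 → 215 → 646 → 323 → 970 → 485 → 1456 → 728 → 364 → 182 → 91 → 274 → 137 → 412 → 206 → 103 → 310 → 155 → 466 → 233 → 700 → 350 → 175 → 526 → 263 → 790 → 395 → 1186 → 593 → 1780 → 890 → 445 → 1336 → 668 → 334 → 167 → 502 → 251 → 754 → 377 → 1132 → 566 → 283 → 850 → 425 → 1276 → 638 → 319 → 958 → 479 → 1438 → 719 → 2158 → 1079 → 3238 → 1619 → 4858 → 2429 → 7288 → 3644 → 1822 → 911 → 2734 → 1367 → 4102 → 2051 → 6154 → 3077 → 9232 → 4616 → 2308 → 1154 → 577 → 1732 → 866 → 433 → 1300 → 650 → 325 → 976 → 488 → 244 → 122 → 61 → 184 → 92 → 46 → 23 → 70 → 35 → 106 → 53 → 160 → 80 → 40 → 20 → 10 → 5 → 16 → 8 → 4 → 2 → 1
Total steps = 142

142 steps


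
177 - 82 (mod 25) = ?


177 - 82 = 95
95 mod 25 = 20


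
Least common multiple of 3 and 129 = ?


GCD(3, 129) = 3
LCM = 3*129/3 = 387/3 = 129

LCM = 129


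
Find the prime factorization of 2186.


2186 / 2 = 1093
1093 / 1093 = 1
2186 = 2 × 1093


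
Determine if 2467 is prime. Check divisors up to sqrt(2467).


Check divisors up to sqrt(2467) = 49.6689
No divisors found.
2467 is prime.

Yes, 2467 is prime


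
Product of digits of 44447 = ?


4 × 4 × 4 × 4 × 7 = 1792


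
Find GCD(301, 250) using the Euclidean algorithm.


301 = 1 * 250 + 51
250 = 4 * 51 + 46
51 = 1 * 46 + 5
46 = 9 * 5 + 1
5 = 5 * 1 + 0
GCD = 1


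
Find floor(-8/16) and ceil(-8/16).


-8/16 = -0.5000
floor = -1
ceil = 0

floor = -1, ceil = 0


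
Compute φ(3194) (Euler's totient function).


3194 = 2 × 1597
Prime factors: 2, 1597
φ(3194) = 3194 × (1-1/2) × (1-1/1597)
= 3194 × 1/2 × 1596/1597 = 1596

φ(3194) = 1596


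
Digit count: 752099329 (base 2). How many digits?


752099329 in base 2 = 101100110101000010000000000001
Number of digits = 30

30 digits (base 2)


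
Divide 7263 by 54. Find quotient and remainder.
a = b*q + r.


7263 = 54 * 134 + 27
Check: 7236 + 27 = 7263

q = 134, r = 27


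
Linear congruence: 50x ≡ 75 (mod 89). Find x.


GCD(50, 89) = 1, unique solution
a^(-1) mod 89 = 73
x = 73 * 75 mod 89 = 46

x ≡ 46 (mod 89)


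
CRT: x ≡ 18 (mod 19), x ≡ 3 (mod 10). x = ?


M = 19*10 = 190
M1 = M/19 = 10, M2 = M/10 = 19
M1^(-1) mod 19 = 2, M2^(-1) mod 10 = 9
x = 18*10*2 + 3*19*9 = 873
873 mod 190 = 113
Check: 113 mod 19 = 18 ✓, 113 mod 10 = 3 ✓

x ≡ 113 (mod 190)


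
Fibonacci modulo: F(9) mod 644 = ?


F(k) mod 644 for k=1..9:
1, 1, 2, 3, 5, 8, 13, 21, 34
F(9) mod 644 = 34


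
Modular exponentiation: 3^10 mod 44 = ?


3^1 mod 44 = 3
3^2 mod 44 = 9
3^3 mod 44 = 27
3^4 mod 44 = 37
3^5 mod 44 = 23
3^6 mod 44 = 25
3^7 mod 44 = 31
3^8 mod 44 = 5
3^9 mod 44 = 15
3^10 mod 44 = 1


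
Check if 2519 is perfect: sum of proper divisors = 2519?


Proper divisors of 2519: 1, 11, 229
Sum = 1 + 11 + 229 = 241

No, 2519 is not perfect (241 ≠ 2519)


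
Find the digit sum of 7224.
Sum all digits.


7 + 2 + 2 + 4 = 15


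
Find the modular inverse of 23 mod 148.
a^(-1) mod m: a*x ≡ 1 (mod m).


Use the extended Euclidean algorithm on (148, 23); each row r = 148*s + 23*t:
r=148, s=1, t=0
r=23, s=0, t=1
q=6: r=10, s=1, t=-6   [148*(1) + 23*(-6) = 10]
q=2: r=3, s=-2, t=13   [148*(-2) + 23*(13) = 3]
q=3: r=1, s=7, t=-45   [148*(7) + 23*(-45) = 1]
q=3: r=0, s=-23, t=148   [148*(-23) + 23*(148) = 0]
GCD = 1 with t = -45, so 23*(-45) ≡ 1 (mod 148)
Inverse = -45 mod 148 = 103
Check: 23 * 103 = 2369 ≡ 1 (mod 148)

23^(-1) ≡ 103 (mod 148)


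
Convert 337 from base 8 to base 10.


337 (base 8) = 223 (decimal)
223 (decimal) = 223 (base 10)


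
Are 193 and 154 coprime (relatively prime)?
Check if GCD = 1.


Euclidean algorithm:
193 = 1 * 154 + 39
154 = 3 * 39 + 37
39 = 1 * 37 + 2
37 = 18 * 2 + 1
2 = 2 * 1 + 0
GCD(193, 154) = 1

Yes, coprime (GCD = 1)


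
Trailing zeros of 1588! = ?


floor(1588/5) = 317
floor(1588/25) = 63
floor(1588/125) = 12
floor(1588/625) = 2
Total = 394

394 trailing zeros


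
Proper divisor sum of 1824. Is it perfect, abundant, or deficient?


Proper divisors: 1, 2, 3, 4, 6, 8, 12, 16, 19, 24, 32, 38, 48, 57, 76, 96, 114, 152, 228, 304, 456, 608, 912
Sum = 1 + 2 + 3 + 4 + 6 + 8 + 12 + 16 + 19 + 24 + 32 + 38 + 48 + 57 + 76 + 96 + 114 + 152 + 228 + 304 + 456 + 608 + 912 = 3216
3216 > 1824 → abundant

s(1824) = 3216 (abundant)


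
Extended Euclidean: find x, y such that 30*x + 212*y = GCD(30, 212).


Tabular extended Euclidean (each row: r = 30*s + 212*t):
r=30, s=1, t=0
r=212, s=0, t=1
q=0: r=30, s=1, t=0   [30*(1) + 212*(0) = 30]
q=7: r=2, s=-7, t=1   [30*(-7) + 212*(1) = 2]
q=15: r=0, s=106, t=-15   [30*(106) + 212*(-15) = 0]
GCD = 2; from the row with r=2: x=-7, y=1
Check: 30*(-7) + 212*(1) = -210 + 212 = 2

GCD = 2, x = -7, y = 1


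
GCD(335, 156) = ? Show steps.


335 = 2 * 156 + 23
156 = 6 * 23 + 18
23 = 1 * 18 + 5
18 = 3 * 5 + 3
5 = 1 * 3 + 2
3 = 1 * 2 + 1
2 = 2 * 1 + 0
GCD = 1


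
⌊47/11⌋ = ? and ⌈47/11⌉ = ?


47/11 = 4.2727
floor = 4
ceil = 5

floor = 4, ceil = 5


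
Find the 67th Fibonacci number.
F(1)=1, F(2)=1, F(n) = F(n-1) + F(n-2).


Sequence: 1, 1, 2, 3, 5, 8, 13, 21, 34, 55, 89, 144, 233, 377, 610, 987, 1597, 2584, 4181, 6765, 10946, 17711, 28657, 46368, 75025, 121393, 196418, 317811, 514229, 832040, 1346269, 2178309, 3524578, 5702887, 9227465, 14930352, 24157817, 39088169, 63245986, 102334155, 165580141, 267914296, 433494437, 701408733, 1134903170, 1836311903, 2971215073, 4807526976, 7778742049, 12586269025, 20365011074, 32951280099, 53316291173, 86267571272, 139583862445, 225851433717, 365435296162, 591286729879, 956722026041, 1548008755920, 2504730781961, 4052739537881, 6557470319842, 10610209857723, 17167680177565, 27777890035288, 44945570212853
F(67) = 44945570212853


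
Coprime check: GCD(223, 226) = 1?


Euclidean algorithm:
226 = 1 * 223 + 3
223 = 74 * 3 + 1
3 = 3 * 1 + 0
GCD(223, 226) = 1

Yes, coprime (GCD = 1)


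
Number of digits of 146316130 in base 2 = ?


146316130 in base 2 = 1000101110001001101101100010
Number of digits = 28

28 digits (base 2)


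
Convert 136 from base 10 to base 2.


136 (base 10) = 136 (decimal)
136 (decimal) = 10001000 (base 2)


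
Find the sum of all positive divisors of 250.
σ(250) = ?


Divisors of 250: 1, 2, 5, 10, 25, 50, 125, 250
Sum = 1 + 2 + 5 + 10 + 25 + 50 + 125 + 250 = 468

σ(250) = 468


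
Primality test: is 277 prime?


Check divisors up to sqrt(277) = 16.6433
No divisors found.
277 is prime.

Yes, 277 is prime


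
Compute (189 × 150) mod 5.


189 × 150 = 28350
28350 mod 5 = 0


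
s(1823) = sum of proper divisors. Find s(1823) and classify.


Proper divisors: 1
Sum = 1 = 1
1 < 1823 → deficient

s(1823) = 1 (deficient)


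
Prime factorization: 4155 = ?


4155 / 3 = 1385
1385 / 5 = 277
277 / 277 = 1
4155 = 3 × 5 × 277


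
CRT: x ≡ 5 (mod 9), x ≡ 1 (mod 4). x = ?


M = 9*4 = 36
M1 = M/9 = 4, M2 = M/4 = 9
M1^(-1) mod 9 = 7, M2^(-1) mod 4 = 1
x = 5*4*7 + 1*9*1 = 149
149 mod 36 = 5
Check: 5 mod 9 = 5 ✓, 5 mod 4 = 1 ✓

x ≡ 5 (mod 36)


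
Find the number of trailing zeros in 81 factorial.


floor(81/5) = 16
floor(81/25) = 3
Total = 19

19 trailing zeros


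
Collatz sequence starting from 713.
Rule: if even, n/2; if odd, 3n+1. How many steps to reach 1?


713 → 2140 → 1070 → 535 → 1606 → 803 → 2410 → 1205 → 3616 → 1808 → 904 → 452 → 226 → 113 → 340 → 170 → 85 → 256 → 128 → 64 → 32 → 16 → 8 → 4 → 2 → 1
Total steps = 25

25 steps


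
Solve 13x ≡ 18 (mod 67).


GCD(13, 67) = 1, unique solution
a^(-1) mod 67 = 31
x = 31 * 18 mod 67 = 22

x ≡ 22 (mod 67)


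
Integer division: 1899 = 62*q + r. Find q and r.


1899 = 62 * 30 + 39
Check: 1860 + 39 = 1899

q = 30, r = 39


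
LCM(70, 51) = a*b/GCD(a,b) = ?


GCD(70, 51) = 1
LCM = 70*51/1 = 3570/1 = 3570

LCM = 3570


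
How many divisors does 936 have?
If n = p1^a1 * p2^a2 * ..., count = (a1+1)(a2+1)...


936 = 2^3 × 3^2 × 13^1
d(936) = (3+1) × (2+1) × (1+1) = 24

24 divisors


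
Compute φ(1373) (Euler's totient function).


1373 = 1373
Prime factors: 1373
φ(1373) = 1373 × (1-1/1373)
= 1373 × 1372/1373 = 1372

φ(1373) = 1372


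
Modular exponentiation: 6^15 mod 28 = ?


6^1 mod 28 = 6
6^2 mod 28 = 8
6^3 mod 28 = 20
6^4 mod 28 = 8
6^5 mod 28 = 20
6^6 mod 28 = 8
6^7 mod 28 = 20
6^8 mod 28 = 8
6^9 mod 28 = 20
6^10 mod 28 = 8
6^11 mod 28 = 20
6^12 mod 28 = 8
6^13 mod 28 = 20
6^14 mod 28 = 8
6^15 mod 28 = 20


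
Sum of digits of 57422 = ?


5 + 7 + 4 + 2 + 2 = 20


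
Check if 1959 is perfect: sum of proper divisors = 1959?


Proper divisors of 1959: 1, 3, 653
Sum = 1 + 3 + 653 = 657

No, 1959 is not perfect (657 ≠ 1959)


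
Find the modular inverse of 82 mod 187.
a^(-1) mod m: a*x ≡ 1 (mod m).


Use the extended Euclidean algorithm on (187, 82); each row r = 187*s + 82*t:
r=187, s=1, t=0
r=82, s=0, t=1
q=2: r=23, s=1, t=-2   [187*(1) + 82*(-2) = 23]
q=3: r=13, s=-3, t=7   [187*(-3) + 82*(7) = 13]
q=1: r=10, s=4, t=-9   [187*(4) + 82*(-9) = 10]
q=1: r=3, s=-7, t=16   [187*(-7) + 82*(16) = 3]
q=3: r=1, s=25, t=-57   [187*(25) + 82*(-57) = 1]
q=3: r=0, s=-82, t=187   [187*(-82) + 82*(187) = 0]
GCD = 1 with t = -57, so 82*(-57) ≡ 1 (mod 187)
Inverse = -57 mod 187 = 130
Check: 82 * 130 = 10660 ≡ 1 (mod 187)

82^(-1) ≡ 130 (mod 187)


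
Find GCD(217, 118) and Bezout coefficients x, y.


Tabular extended Euclidean (each row: r = 217*s + 118*t):
r=217, s=1, t=0
r=118, s=0, t=1
q=1: r=99, s=1, t=-1   [217*(1) + 118*(-1) = 99]
q=1: r=19, s=-1, t=2   [217*(-1) + 118*(2) = 19]
q=5: r=4, s=6, t=-11   [217*(6) + 118*(-11) = 4]
q=4: r=3, s=-25, t=46   [217*(-25) + 118*(46) = 3]
q=1: r=1, s=31, t=-57   [217*(31) + 118*(-57) = 1]
q=3: r=0, s=-118, t=217   [217*(-118) + 118*(217) = 0]
GCD = 1; from the row with r=1: x=31, y=-57
Check: 217*(31) + 118*(-57) = 6727 - 6726 = 1

GCD = 1, x = 31, y = -57


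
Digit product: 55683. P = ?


5 × 5 × 6 × 8 × 3 = 3600


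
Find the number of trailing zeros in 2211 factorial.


floor(2211/5) = 442
floor(2211/25) = 88
floor(2211/125) = 17
floor(2211/625) = 3
Total = 550

550 trailing zeros


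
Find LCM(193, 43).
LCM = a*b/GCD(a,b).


GCD(193, 43) = 1
LCM = 193*43/1 = 8299/1 = 8299

LCM = 8299


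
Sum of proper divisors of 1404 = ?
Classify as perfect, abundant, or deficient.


Proper divisors: 1, 2, 3, 4, 6, 9, 12, 13, 18, 26, 27, 36, 39, 52, 54, 78, 108, 117, 156, 234, 351, 468, 702
Sum = 1 + 2 + 3 + 4 + 6 + 9 + 12 + 13 + 18 + 26 + 27 + 36 + 39 + 52 + 54 + 78 + 108 + 117 + 156 + 234 + 351 + 468 + 702 = 2516
2516 > 1404 → abundant

s(1404) = 2516 (abundant)


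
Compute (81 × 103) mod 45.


81 × 103 = 8343
8343 mod 45 = 18


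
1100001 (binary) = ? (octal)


1100001 (base 2) = 97 (decimal)
97 (decimal) = 141 (base 8)


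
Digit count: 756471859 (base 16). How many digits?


756471859 in base 16 = 2D16D833
Number of digits = 8

8 digits (base 16)


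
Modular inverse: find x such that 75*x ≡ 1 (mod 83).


Use the extended Euclidean algorithm on (83, 75); each row r = 83*s + 75*t:
r=83, s=1, t=0
r=75, s=0, t=1
q=1: r=8, s=1, t=-1   [83*(1) + 75*(-1) = 8]
q=9: r=3, s=-9, t=10   [83*(-9) + 75*(10) = 3]
q=2: r=2, s=19, t=-21   [83*(19) + 75*(-21) = 2]
q=1: r=1, s=-28, t=31   [83*(-28) + 75*(31) = 1]
q=2: r=0, s=75, t=-83   [83*(75) + 75*(-83) = 0]
GCD = 1 with t = 31, so 75*(31) ≡ 1 (mod 83)
Inverse = 31 mod 83 = 31
Check: 75 * 31 = 2325 ≡ 1 (mod 83)

75^(-1) ≡ 31 (mod 83)


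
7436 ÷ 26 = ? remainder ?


7436 = 26 * 286 + 0
Check: 7436 + 0 = 7436

q = 286, r = 0


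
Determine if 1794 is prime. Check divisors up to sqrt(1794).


1794 / 2 = 897 (exact division)
1794 is NOT prime.

No, 1794 is not prime


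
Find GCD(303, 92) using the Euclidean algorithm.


303 = 3 * 92 + 27
92 = 3 * 27 + 11
27 = 2 * 11 + 5
11 = 2 * 5 + 1
5 = 5 * 1 + 0
GCD = 1


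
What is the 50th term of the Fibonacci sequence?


Sequence: 1, 1, 2, 3, 5, 8, 13, 21, 34, 55, 89, 144, 233, 377, 610, 987, 1597, 2584, 4181, 6765, 10946, 17711, 28657, 46368, 75025, 121393, 196418, 317811, 514229, 832040, 1346269, 2178309, 3524578, 5702887, 9227465, 14930352, 24157817, 39088169, 63245986, 102334155, 165580141, 267914296, 433494437, 701408733, 1134903170, 1836311903, 2971215073, 4807526976, 7778742049, 12586269025
F(50) = 12586269025


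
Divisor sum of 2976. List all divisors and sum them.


Divisors of 2976: 1, 2, 3, 4, 6, 8, 12, 16, 24, 31, 32, 48, 62, 93, 96, 124, 186, 248, 372, 496, 744, 992, 1488, 2976
Sum = 1 + 2 + 3 + 4 + 6 + 8 + 12 + 16 + 24 + 31 + 32 + 48 + 62 + 93 + 96 + 124 + 186 + 248 + 372 + 496 + 744 + 992 + 1488 + 2976 = 8064

σ(2976) = 8064


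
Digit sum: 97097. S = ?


9 + 7 + 0 + 9 + 7 = 32


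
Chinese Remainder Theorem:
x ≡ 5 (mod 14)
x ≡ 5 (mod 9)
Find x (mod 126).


M = 14*9 = 126
M1 = M/14 = 9, M2 = M/9 = 14
M1^(-1) mod 14 = 11, M2^(-1) mod 9 = 2
x = 5*9*11 + 5*14*2 = 635
635 mod 126 = 5
Check: 5 mod 14 = 5 ✓, 5 mod 9 = 5 ✓

x ≡ 5 (mod 126)


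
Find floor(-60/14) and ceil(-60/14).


-60/14 = -4.2857
floor = -5
ceil = -4

floor = -5, ceil = -4


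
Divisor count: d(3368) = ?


3368 = 2^3 × 421^1
d(3368) = (3+1) × (1+1) = 8

8 divisors


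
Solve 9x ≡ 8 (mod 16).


GCD(9, 16) = 1, unique solution
a^(-1) mod 16 = 9
x = 9 * 8 mod 16 = 8

x ≡ 8 (mod 16)


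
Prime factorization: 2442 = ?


2442 / 2 = 1221
1221 / 3 = 407
407 / 11 = 37
37 / 37 = 1
2442 = 2 × 3 × 11 × 37


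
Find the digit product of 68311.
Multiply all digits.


6 × 8 × 3 × 1 × 1 = 144


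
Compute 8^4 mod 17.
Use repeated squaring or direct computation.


8^1 mod 17 = 8
8^2 mod 17 = 13
8^3 mod 17 = 2
8^4 mod 17 = 16


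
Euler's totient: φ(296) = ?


296 = 2^3 × 37
Prime factors: 2, 37
φ(296) = 296 × (1-1/2) × (1-1/37)
= 296 × 1/2 × 36/37 = 144

φ(296) = 144


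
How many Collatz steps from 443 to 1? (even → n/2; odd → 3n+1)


443 → 1330 → 665 → 1996 → 998 → 499 → 1498 → 749 → 2248 → 1124 → 562 → 281 → 844 → 422 → 211 → 634 → 317 → 952 → 476 → 238 → 119 → 358 → 179 → 538 → 269 → 808 → 404 → 202 → 101 → 304 → 152 → 76 → 38 → 19 → 58 → 29 → 88 → 44 → 22 → 11 → 34 → 17 → 52 → 26 → 13 → 40 → 20 → 10 → 5 → 16 → 8 → 4 → 2 → 1
Total steps = 53

53 steps


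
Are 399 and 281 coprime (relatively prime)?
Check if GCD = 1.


Euclidean algorithm:
399 = 1 * 281 + 118
281 = 2 * 118 + 45
118 = 2 * 45 + 28
45 = 1 * 28 + 17
28 = 1 * 17 + 11
17 = 1 * 11 + 6
11 = 1 * 6 + 5
6 = 1 * 5 + 1
5 = 5 * 1 + 0
GCD(399, 281) = 1

Yes, coprime (GCD = 1)


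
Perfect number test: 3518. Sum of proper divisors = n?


Proper divisors of 3518: 1, 2, 1759
Sum = 1 + 2 + 1759 = 1762

No, 3518 is not perfect (1762 ≠ 3518)


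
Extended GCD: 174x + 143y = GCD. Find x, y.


Tabular extended Euclidean (each row: r = 174*s + 143*t):
r=174, s=1, t=0
r=143, s=0, t=1
q=1: r=31, s=1, t=-1   [174*(1) + 143*(-1) = 31]
q=4: r=19, s=-4, t=5   [174*(-4) + 143*(5) = 19]
q=1: r=12, s=5, t=-6   [174*(5) + 143*(-6) = 12]
q=1: r=7, s=-9, t=11   [174*(-9) + 143*(11) = 7]
q=1: r=5, s=14, t=-17   [174*(14) + 143*(-17) = 5]
q=1: r=2, s=-23, t=28   [174*(-23) + 143*(28) = 2]
q=2: r=1, s=60, t=-73   [174*(60) + 143*(-73) = 1]
q=2: r=0, s=-143, t=174   [174*(-143) + 143*(174) = 0]
GCD = 1; from the row with r=1: x=60, y=-73
Check: 174*(60) + 143*(-73) = 10440 - 10439 = 1

GCD = 1, x = 60, y = -73


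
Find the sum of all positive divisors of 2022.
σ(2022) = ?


Divisors of 2022: 1, 2, 3, 6, 337, 674, 1011, 2022
Sum = 1 + 2 + 3 + 6 + 337 + 674 + 1011 + 2022 = 4056

σ(2022) = 4056


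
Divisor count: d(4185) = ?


4185 = 3^3 × 5^1 × 31^1
d(4185) = (3+1) × (1+1) × (1+1) = 16

16 divisors


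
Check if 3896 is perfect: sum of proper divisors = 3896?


Proper divisors of 3896: 1, 2, 4, 8, 487, 974, 1948
Sum = 1 + 2 + 4 + 8 + 487 + 974 + 1948 = 3424

No, 3896 is not perfect (3424 ≠ 3896)


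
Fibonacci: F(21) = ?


Sequence: 1, 1, 2, 3, 5, 8, 13, 21, 34, 55, 89, 144, 233, 377, 610, 987, 1597, 2584, 4181, 6765, 10946
F(21) = 10946


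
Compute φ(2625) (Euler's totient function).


2625 = 3 × 5^3 × 7
Prime factors: 3, 5, 7
φ(2625) = 2625 × (1-1/3) × (1-1/5) × (1-1/7)
= 2625 × 2/3 × 4/5 × 6/7 = 1200

φ(2625) = 1200


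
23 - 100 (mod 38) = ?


23 - 100 = -77
-77 mod 38 = 37


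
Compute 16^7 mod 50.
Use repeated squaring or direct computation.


16^1 mod 50 = 16
16^2 mod 50 = 6
16^3 mod 50 = 46
16^4 mod 50 = 36
16^5 mod 50 = 26
16^6 mod 50 = 16
16^7 mod 50 = 6


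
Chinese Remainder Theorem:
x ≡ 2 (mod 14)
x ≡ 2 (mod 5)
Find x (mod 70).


M = 14*5 = 70
M1 = M/14 = 5, M2 = M/5 = 14
M1^(-1) mod 14 = 3, M2^(-1) mod 5 = 4
x = 2*5*3 + 2*14*4 = 142
142 mod 70 = 2
Check: 2 mod 14 = 2 ✓, 2 mod 5 = 2 ✓

x ≡ 2 (mod 70)


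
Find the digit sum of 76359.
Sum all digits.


7 + 6 + 3 + 5 + 9 = 30


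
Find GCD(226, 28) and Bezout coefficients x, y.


Tabular extended Euclidean (each row: r = 226*s + 28*t):
r=226, s=1, t=0
r=28, s=0, t=1
q=8: r=2, s=1, t=-8   [226*(1) + 28*(-8) = 2]
q=14: r=0, s=-14, t=113   [226*(-14) + 28*(113) = 0]
GCD = 2; from the row with r=2: x=1, y=-8
Check: 226*(1) + 28*(-8) = 226 - 224 = 2

GCD = 2, x = 1, y = -8


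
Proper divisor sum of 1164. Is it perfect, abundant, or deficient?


Proper divisors: 1, 2, 3, 4, 6, 12, 97, 194, 291, 388, 582
Sum = 1 + 2 + 3 + 4 + 6 + 12 + 97 + 194 + 291 + 388 + 582 = 1580
1580 > 1164 → abundant

s(1164) = 1580 (abundant)


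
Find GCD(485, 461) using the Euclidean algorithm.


485 = 1 * 461 + 24
461 = 19 * 24 + 5
24 = 4 * 5 + 4
5 = 1 * 4 + 1
4 = 4 * 1 + 0
GCD = 1


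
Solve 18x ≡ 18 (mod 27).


GCD(18, 27) = 9 divides 18
Divide: 2x ≡ 2 (mod 3)
x ≡ 1 (mod 3)


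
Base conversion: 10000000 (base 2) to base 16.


10000000 (base 2) = 128 (decimal)
128 (decimal) = 80 (base 16)


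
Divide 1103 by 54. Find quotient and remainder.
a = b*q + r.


1103 = 54 * 20 + 23
Check: 1080 + 23 = 1103

q = 20, r = 23


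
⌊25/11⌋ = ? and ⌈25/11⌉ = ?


25/11 = 2.2727
floor = 2
ceil = 3

floor = 2, ceil = 3


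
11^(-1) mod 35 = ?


Use the extended Euclidean algorithm on (35, 11); each row r = 35*s + 11*t:
r=35, s=1, t=0
r=11, s=0, t=1
q=3: r=2, s=1, t=-3   [35*(1) + 11*(-3) = 2]
q=5: r=1, s=-5, t=16   [35*(-5) + 11*(16) = 1]
q=2: r=0, s=11, t=-35   [35*(11) + 11*(-35) = 0]
GCD = 1 with t = 16, so 11*(16) ≡ 1 (mod 35)
Inverse = 16 mod 35 = 16
Check: 11 * 16 = 176 ≡ 1 (mod 35)

11^(-1) ≡ 16 (mod 35)


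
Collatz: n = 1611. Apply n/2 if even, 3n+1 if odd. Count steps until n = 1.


1611 → 4834 → 2417 → 7252 → 3626 → 1813 → 5440 → 2720 → 1360 → 680 → 340 → 170 → 85 → 256 → 128 → 64 → 32 → 16 → 8 → 4 → 2 → 1
Total steps = 21

21 steps


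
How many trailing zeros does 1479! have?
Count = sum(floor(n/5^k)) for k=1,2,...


floor(1479/5) = 295
floor(1479/25) = 59
floor(1479/125) = 11
floor(1479/625) = 2
Total = 367

367 trailing zeros


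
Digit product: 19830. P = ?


1 × 9 × 8 × 3 × 0 = 0


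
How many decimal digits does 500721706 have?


500721706 has 9 digits in base 10
floor(log10(500721706)) + 1 = floor(8.6996) + 1 = 9

9 digits (base 10)


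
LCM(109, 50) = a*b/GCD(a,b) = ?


GCD(109, 50) = 1
LCM = 109*50/1 = 5450/1 = 5450

LCM = 5450


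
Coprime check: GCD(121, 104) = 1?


Euclidean algorithm:
121 = 1 * 104 + 17
104 = 6 * 17 + 2
17 = 8 * 2 + 1
2 = 2 * 1 + 0
GCD(121, 104) = 1

Yes, coprime (GCD = 1)


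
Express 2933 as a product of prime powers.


2933 / 7 = 419
419 / 419 = 1
2933 = 7 × 419


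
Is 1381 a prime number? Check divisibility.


Check divisors up to sqrt(1381) = 37.1618
No divisors found.
1381 is prime.

Yes, 1381 is prime


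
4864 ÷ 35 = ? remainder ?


4864 = 35 * 138 + 34
Check: 4830 + 34 = 4864

q = 138, r = 34


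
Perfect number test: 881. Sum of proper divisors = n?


Proper divisors of 881: 1
Sum = 1 = 1

No, 881 is not perfect (1 ≠ 881)


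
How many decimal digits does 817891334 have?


817891334 has 9 digits in base 10
floor(log10(817891334)) + 1 = floor(8.9127) + 1 = 9

9 digits (base 10)


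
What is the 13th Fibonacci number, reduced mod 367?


F(k) mod 367 for k=1..13:
1, 1, 2, 3, 5, 8, 13, 21, 34, 55, 89, 144, 233
F(13) mod 367 = 233


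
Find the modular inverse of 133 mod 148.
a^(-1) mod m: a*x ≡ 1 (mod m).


Use the extended Euclidean algorithm on (148, 133); each row r = 148*s + 133*t:
r=148, s=1, t=0
r=133, s=0, t=1
q=1: r=15, s=1, t=-1   [148*(1) + 133*(-1) = 15]
q=8: r=13, s=-8, t=9   [148*(-8) + 133*(9) = 13]
q=1: r=2, s=9, t=-10   [148*(9) + 133*(-10) = 2]
q=6: r=1, s=-62, t=69   [148*(-62) + 133*(69) = 1]
q=2: r=0, s=133, t=-148   [148*(133) + 133*(-148) = 0]
GCD = 1 with t = 69, so 133*(69) ≡ 1 (mod 148)
Inverse = 69 mod 148 = 69
Check: 133 * 69 = 9177 ≡ 1 (mod 148)

133^(-1) ≡ 69 (mod 148)


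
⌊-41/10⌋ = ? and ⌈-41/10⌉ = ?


-41/10 = -4.1000
floor = -5
ceil = -4

floor = -5, ceil = -4


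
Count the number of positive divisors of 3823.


3823 = 3823^1
d(3823) = (1+1) = 2

2 divisors


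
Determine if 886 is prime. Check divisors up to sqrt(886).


886 / 2 = 443 (exact division)
886 is NOT prime.

No, 886 is not prime


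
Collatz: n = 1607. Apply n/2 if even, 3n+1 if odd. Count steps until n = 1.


1607 → 4822 → 2411 → 7234 → 3617 → 10852 → 5426 → 2713 → 8140 → 4070 → 2035 → 6106 → 3053 → 9160 → 4580 → 2290 → 1145 → 3436 → 1718 → 859 → 2578 → 1289 → 3868 → 1934 → 967 → 2902 → 1451 → 4354 → 2177 → 6532 → 3266 → 1633 → 4900 → 2450 → 1225 → 3676 → 1838 → 919 → 2758 → 1379 → 4138 → 2069 → 6208 → 3104 → 1552 → 776 → 388 → 194 → 97 → 292 → 146 → 73 → 220 → 110 → 55 → 166 → 83 → 250 → 125 → 376 → 188 → 94 → 47 → 142 → 71 → 214 → 107 → 322 → 161 → 484 → 242 → 121 → 364 → 182 → 91 → 274 → 137 → 412 → 206 → 103 → 310 → 155 → 466 → 233 → 700 → 350 → 175 → 526 → 263 → 790 → 395 → 1186 → 593 → 1780 → 890 → 445 → 1336 → 668 → 334 → 167 → 502 → 251 → 754 → 377 → 1132 → 566 → 283 → 850 → 425 → 1276 → 638 → 319 → 958 → 479 → 1438 → 719 → 2158 → 1079 → 3238 → 1619 → 4858 → 2429 → 7288 → 3644 → 1822 → 911 → 2734 → 1367 → 4102 → 2051 → 6154 → 3077 → 9232 → 4616 → 2308 → 1154 → 577 → 1732 → 866 → 433 → 1300 → 650 → 325 → 976 → 488 → 244 → 122 → 61 → 184 → 92 → 46 → 23 → 70 → 35 → 106 → 53 → 160 → 80 → 40 → 20 → 10 → 5 → 16 → 8 → 4 → 2 → 1
Total steps = 166

166 steps


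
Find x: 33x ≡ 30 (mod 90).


GCD(33, 90) = 3 divides 30
Divide: 11x ≡ 10 (mod 30)
x ≡ 20 (mod 30)


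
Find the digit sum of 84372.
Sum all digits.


8 + 4 + 3 + 7 + 2 = 24


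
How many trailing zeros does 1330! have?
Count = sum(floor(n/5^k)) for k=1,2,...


floor(1330/5) = 266
floor(1330/25) = 53
floor(1330/125) = 10
floor(1330/625) = 2
Total = 331

331 trailing zeros


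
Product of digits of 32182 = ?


3 × 2 × 1 × 8 × 2 = 96


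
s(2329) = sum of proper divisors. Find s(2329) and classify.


Proper divisors: 1, 17, 137
Sum = 1 + 17 + 137 = 155
155 < 2329 → deficient

s(2329) = 155 (deficient)


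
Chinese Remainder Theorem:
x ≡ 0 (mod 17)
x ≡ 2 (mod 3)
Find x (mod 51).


M = 17*3 = 51
M1 = M/17 = 3, M2 = M/3 = 17
M1^(-1) mod 17 = 6, M2^(-1) mod 3 = 2
x = 0*3*6 + 2*17*2 = 68
68 mod 51 = 17
Check: 17 mod 17 = 0 ✓, 17 mod 3 = 2 ✓

x ≡ 17 (mod 51)


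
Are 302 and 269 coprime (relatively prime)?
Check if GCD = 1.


Euclidean algorithm:
302 = 1 * 269 + 33
269 = 8 * 33 + 5
33 = 6 * 5 + 3
5 = 1 * 3 + 2
3 = 1 * 2 + 1
2 = 2 * 1 + 0
GCD(302, 269) = 1

Yes, coprime (GCD = 1)


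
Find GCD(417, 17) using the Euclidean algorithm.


417 = 24 * 17 + 9
17 = 1 * 9 + 8
9 = 1 * 8 + 1
8 = 8 * 1 + 0
GCD = 1


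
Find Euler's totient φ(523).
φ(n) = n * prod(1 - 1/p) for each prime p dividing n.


523 = 523
Prime factors: 523
φ(523) = 523 × (1-1/523)
= 523 × 522/523 = 522

φ(523) = 522


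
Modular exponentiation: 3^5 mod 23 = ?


3^1 mod 23 = 3
3^2 mod 23 = 9
3^3 mod 23 = 4
3^4 mod 23 = 12
3^5 mod 23 = 13


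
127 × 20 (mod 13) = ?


127 × 20 = 2540
2540 mod 13 = 5


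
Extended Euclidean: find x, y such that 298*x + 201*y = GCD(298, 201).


Tabular extended Euclidean (each row: r = 298*s + 201*t):
r=298, s=1, t=0
r=201, s=0, t=1
q=1: r=97, s=1, t=-1   [298*(1) + 201*(-1) = 97]
q=2: r=7, s=-2, t=3   [298*(-2) + 201*(3) = 7]
q=13: r=6, s=27, t=-40   [298*(27) + 201*(-40) = 6]
q=1: r=1, s=-29, t=43   [298*(-29) + 201*(43) = 1]
q=6: r=0, s=201, t=-298   [298*(201) + 201*(-298) = 0]
GCD = 1; from the row with r=1: x=-29, y=43
Check: 298*(-29) + 201*(43) = -8642 + 8643 = 1

GCD = 1, x = -29, y = 43


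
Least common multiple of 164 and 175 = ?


GCD(164, 175) = 1
LCM = 164*175/1 = 28700/1 = 28700

LCM = 28700


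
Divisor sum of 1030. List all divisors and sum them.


Divisors of 1030: 1, 2, 5, 10, 103, 206, 515, 1030
Sum = 1 + 2 + 5 + 10 + 103 + 206 + 515 + 1030 = 1872

σ(1030) = 1872


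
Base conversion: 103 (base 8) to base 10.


103 (base 8) = 67 (decimal)
67 (decimal) = 67 (base 10)


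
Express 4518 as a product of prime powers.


4518 / 2 = 2259
2259 / 3 = 753
753 / 3 = 251
251 / 251 = 1
4518 = 2 × 3^2 × 251


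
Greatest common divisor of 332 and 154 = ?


332 = 2 * 154 + 24
154 = 6 * 24 + 10
24 = 2 * 10 + 4
10 = 2 * 4 + 2
4 = 2 * 2 + 0
GCD = 2


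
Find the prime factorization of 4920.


4920 / 2 = 2460
2460 / 2 = 1230
1230 / 2 = 615
615 / 3 = 205
205 / 5 = 41
41 / 41 = 1
4920 = 2^3 × 3 × 5 × 41


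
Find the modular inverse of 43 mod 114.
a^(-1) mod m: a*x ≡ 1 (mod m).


Use the extended Euclidean algorithm on (114, 43); each row r = 114*s + 43*t:
r=114, s=1, t=0
r=43, s=0, t=1
q=2: r=28, s=1, t=-2   [114*(1) + 43*(-2) = 28]
q=1: r=15, s=-1, t=3   [114*(-1) + 43*(3) = 15]
q=1: r=13, s=2, t=-5   [114*(2) + 43*(-5) = 13]
q=1: r=2, s=-3, t=8   [114*(-3) + 43*(8) = 2]
q=6: r=1, s=20, t=-53   [114*(20) + 43*(-53) = 1]
q=2: r=0, s=-43, t=114   [114*(-43) + 43*(114) = 0]
GCD = 1 with t = -53, so 43*(-53) ≡ 1 (mod 114)
Inverse = -53 mod 114 = 61
Check: 43 * 61 = 2623 ≡ 1 (mod 114)

43^(-1) ≡ 61 (mod 114)
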